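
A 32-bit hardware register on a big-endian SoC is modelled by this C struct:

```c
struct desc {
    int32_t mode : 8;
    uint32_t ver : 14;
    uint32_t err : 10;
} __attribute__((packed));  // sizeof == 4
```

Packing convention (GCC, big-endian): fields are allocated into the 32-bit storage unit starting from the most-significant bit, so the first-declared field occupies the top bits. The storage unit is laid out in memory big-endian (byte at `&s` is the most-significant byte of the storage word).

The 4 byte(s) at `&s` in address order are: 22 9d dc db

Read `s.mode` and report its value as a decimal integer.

34

[0]=0x22 [1]=0x9d [2]=0xdc [3]=0xdb (big-endian) → word 0x229ddcdb
mode [24+:8] = (word>>24) & 0xff = 34  ←
ver [10+:14] = (word>>10) & 0x3fff = 10103
err [0+:10] = (word>>0) & 0x3ff = 219
mode signed 8b, MSB=0: value = 34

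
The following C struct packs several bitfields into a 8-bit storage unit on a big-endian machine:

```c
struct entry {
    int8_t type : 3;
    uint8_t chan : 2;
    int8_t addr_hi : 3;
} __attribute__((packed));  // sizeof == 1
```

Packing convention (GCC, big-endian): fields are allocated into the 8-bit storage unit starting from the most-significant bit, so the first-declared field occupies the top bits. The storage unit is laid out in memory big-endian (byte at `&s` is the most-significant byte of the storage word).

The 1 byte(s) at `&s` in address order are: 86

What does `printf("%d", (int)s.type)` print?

-4

[0]=0x86 (big-endian) → word 0x86
type [5+:3] = (word>>5) & 0x7 = 4  ←
chan [3+:2] = (word>>3) & 0x3 = 0
addr_hi [0+:3] = (word>>0) & 0x7 = 6
type signed 3b, MSB=1: 4 - 8 = -4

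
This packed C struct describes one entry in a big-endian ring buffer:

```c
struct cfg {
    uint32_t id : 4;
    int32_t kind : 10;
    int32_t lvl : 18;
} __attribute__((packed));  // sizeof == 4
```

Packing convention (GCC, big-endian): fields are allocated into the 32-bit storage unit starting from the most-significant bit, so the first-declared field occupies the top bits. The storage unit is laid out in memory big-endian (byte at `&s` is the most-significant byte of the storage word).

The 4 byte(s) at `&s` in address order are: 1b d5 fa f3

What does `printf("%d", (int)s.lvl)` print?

[0]=0x1b [1]=0xd5 [2]=0xfa [3]=0xf3 (big-endian) → word 0x1bd5faf3
id [28+:4] = (word>>28) & 0xf = 1
kind [18+:10] = (word>>18) & 0x3ff = 757
lvl [0+:18] = (word>>0) & 0x3ffff = 129779  ←
lvl signed 18b, MSB=0: value = 129779

129779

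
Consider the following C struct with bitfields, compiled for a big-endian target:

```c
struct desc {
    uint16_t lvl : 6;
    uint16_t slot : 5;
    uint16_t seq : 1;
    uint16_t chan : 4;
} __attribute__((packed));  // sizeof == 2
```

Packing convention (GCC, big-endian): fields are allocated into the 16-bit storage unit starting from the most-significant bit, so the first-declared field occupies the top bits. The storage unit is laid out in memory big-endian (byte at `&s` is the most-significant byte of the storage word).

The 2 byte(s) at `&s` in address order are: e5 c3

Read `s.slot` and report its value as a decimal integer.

14

[0]=0xe5 [1]=0xc3 (big-endian) → word 0xe5c3
lvl [10+:6] = (word>>10) & 0x3f = 57
slot [5+:5] = (word>>5) & 0x1f = 14  ←
seq [4+:1] = (word>>4) & 0x1 = 0
chan [0+:4] = (word>>0) & 0xf = 3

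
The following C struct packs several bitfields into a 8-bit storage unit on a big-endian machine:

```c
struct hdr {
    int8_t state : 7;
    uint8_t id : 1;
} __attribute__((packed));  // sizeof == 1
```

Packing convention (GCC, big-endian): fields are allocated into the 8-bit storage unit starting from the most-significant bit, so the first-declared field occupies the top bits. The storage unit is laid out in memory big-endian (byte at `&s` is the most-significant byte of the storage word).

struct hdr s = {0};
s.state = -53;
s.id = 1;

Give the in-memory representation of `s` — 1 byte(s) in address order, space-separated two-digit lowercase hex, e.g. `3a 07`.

97

state:7 = -53 → 0x4b << 1 → word 0x96
id:1 = 1 → 0x1 << 0 → word 0x97
word = 0x97 → big-endian bytes:
  [0]=0x97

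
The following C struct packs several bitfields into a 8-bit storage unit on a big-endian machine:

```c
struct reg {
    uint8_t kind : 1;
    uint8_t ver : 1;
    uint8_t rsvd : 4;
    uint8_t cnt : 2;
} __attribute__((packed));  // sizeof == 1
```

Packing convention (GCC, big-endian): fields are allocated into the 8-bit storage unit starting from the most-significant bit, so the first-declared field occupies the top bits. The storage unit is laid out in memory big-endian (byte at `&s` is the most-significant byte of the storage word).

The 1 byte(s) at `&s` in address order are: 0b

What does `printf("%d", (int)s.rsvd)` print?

2

[0]=0x0b (big-endian) → word 0x0b
kind [7+:1] = (word>>7) & 0x1 = 0
ver [6+:1] = (word>>6) & 0x1 = 0
rsvd [2+:4] = (word>>2) & 0xf = 2  ←
cnt [0+:2] = (word>>0) & 0x3 = 3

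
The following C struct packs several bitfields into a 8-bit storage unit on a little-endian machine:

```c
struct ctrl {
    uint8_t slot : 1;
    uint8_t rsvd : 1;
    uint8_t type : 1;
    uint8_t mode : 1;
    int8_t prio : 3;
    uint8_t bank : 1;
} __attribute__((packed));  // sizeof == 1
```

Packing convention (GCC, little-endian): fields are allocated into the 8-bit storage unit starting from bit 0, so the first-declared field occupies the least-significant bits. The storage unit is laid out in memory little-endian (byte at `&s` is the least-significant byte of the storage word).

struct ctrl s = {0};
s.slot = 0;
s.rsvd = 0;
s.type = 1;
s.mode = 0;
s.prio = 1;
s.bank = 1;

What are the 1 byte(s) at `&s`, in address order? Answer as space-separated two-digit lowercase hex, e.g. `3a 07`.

94

[0+:1] slot=0 & 0x1 = 0x0; word=0x00
[1+:1] rsvd=0 & 0x1 = 0x0; word=0x00
[2+:1] type=1 & 0x1 = 0x1; word=0x04
[3+:1] mode=0 & 0x1 = 0x0; word=0x04
[4+:3] prio=1 & 0x7 = 0x1; word=0x14
[7+:1] bank=1 & 0x1 = 0x1; word=0x94
word = 0x94 → little-endian bytes:
  [0]=0x94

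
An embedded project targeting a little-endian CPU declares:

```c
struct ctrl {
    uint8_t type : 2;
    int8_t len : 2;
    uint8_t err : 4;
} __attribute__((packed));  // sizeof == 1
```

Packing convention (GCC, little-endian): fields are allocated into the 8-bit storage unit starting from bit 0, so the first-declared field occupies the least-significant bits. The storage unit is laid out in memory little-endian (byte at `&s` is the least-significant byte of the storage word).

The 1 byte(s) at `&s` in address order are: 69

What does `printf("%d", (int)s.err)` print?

[0]=0x69 (little-endian) → word 0x69
type [0+:2] = (word>>0) & 0x3 = 1
len [2+:2] = (word>>2) & 0x3 = 2
err [4+:4] = (word>>4) & 0xf = 6  ←

6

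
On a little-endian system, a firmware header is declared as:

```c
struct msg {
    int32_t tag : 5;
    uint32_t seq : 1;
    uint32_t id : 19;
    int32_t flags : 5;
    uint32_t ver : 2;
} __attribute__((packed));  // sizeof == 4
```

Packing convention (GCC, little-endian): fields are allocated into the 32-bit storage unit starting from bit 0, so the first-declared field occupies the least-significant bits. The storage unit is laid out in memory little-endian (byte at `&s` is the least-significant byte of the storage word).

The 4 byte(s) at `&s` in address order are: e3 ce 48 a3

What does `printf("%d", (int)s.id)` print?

[0]=0xe3 [1]=0xce [2]=0x48 [3]=0xa3 (little-endian) → word 0xa348cee3
tag [0+:5] = (word>>0) & 0x1f = 3
seq [5+:1] = (word>>5) & 0x1 = 1
id [6+:19] = (word>>6) & 0x7ffff = 336699  ←
flags [25+:5] = (word>>25) & 0x1f = 17
ver [30+:2] = (word>>30) & 0x3 = 2

336699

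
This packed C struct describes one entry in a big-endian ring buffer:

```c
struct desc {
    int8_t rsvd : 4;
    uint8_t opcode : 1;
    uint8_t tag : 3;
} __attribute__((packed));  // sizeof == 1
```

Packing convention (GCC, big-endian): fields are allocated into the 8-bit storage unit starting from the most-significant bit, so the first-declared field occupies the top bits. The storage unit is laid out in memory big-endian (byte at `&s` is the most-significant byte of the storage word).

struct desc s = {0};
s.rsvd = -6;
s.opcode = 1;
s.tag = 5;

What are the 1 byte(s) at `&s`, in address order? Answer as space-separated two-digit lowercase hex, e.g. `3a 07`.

rsvd (4b) val=-6 bits=0xa at bit 4: 0xa0
opcode (1b) val=1 bits=0x1 at bit 3: 0xa8
tag (3b) val=5 bits=0x5 at bit 0: 0xad
word = 0xad → big-endian bytes:
  [0]=0xad

ad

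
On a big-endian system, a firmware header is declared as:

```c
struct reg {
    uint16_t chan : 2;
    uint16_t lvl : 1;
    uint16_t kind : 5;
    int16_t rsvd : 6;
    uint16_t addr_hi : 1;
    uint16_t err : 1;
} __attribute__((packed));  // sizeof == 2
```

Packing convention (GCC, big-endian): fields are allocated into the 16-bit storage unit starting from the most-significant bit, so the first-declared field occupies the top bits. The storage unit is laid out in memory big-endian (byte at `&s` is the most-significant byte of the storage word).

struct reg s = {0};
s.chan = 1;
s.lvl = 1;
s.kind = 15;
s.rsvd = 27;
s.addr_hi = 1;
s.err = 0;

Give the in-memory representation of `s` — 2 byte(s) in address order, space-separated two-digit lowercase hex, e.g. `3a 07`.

6f 6e

chan:2 = 1 → 0x1 << 14 → word 0x4000
lvl:1 = 1 → 0x1 << 13 → word 0x6000
kind:5 = 15 → 0xf << 8 → word 0x6f00
rsvd:6 = 27 → 0x1b << 2 → word 0x6f6c
addr_hi:1 = 1 → 0x1 << 1 → word 0x6f6e
err:1 = 0 → 0x0 << 0 → word 0x6f6e
word = 0x6f6e → big-endian bytes:
  [0]=0x6f  [1]=0x6e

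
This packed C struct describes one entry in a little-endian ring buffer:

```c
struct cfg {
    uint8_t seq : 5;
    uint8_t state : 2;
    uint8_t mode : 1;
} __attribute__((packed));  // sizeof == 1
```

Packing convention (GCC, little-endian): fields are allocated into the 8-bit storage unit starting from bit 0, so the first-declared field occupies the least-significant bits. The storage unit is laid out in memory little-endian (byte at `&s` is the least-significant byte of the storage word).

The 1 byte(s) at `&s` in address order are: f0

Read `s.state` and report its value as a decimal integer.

[0]=0xf0 (little-endian) → word 0xf0
seq:5 @ bit 0 → (0xf0>>0)&0x1f = 0x10
state:2 @ bit 5 → (0xf0>>5)&0x3 = 0x3  ←
mode:1 @ bit 7 → (0xf0>>7)&0x1 = 0x1

3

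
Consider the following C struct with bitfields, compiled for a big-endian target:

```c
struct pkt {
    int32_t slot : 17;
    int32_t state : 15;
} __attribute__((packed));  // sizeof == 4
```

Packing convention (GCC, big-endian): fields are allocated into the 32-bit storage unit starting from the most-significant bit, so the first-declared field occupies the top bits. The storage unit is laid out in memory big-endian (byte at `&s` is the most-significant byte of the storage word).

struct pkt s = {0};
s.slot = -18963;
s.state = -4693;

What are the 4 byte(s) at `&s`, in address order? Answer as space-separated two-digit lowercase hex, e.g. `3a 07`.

da f6 ed ab

[15+:17] slot=-18963 & 0x1ffff = 0x1b5ed; word=0xdaf68000
[0+:15] state=-4693 & 0x7fff = 0x6dab; word=0xdaf6edab
word = 0xdaf6edab → big-endian bytes:
  [0]=0xda  [1]=0xf6  [2]=0xed  [3]=0xab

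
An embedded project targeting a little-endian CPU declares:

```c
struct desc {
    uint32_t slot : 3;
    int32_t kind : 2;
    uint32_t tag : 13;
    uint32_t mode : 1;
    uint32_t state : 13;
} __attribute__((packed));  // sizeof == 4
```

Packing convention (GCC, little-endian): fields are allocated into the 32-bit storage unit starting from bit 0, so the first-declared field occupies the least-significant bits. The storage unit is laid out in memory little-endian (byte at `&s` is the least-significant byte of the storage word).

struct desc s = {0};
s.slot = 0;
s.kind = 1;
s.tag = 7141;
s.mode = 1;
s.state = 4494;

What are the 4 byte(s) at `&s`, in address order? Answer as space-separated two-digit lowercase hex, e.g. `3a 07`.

slot:3 = 0 → 0x0 << 0 → word 0x00000000
kind:2 = 1 → 0x1 << 3 → word 0x00000008
tag:13 = 7141 → 0x1be5 << 5 → word 0x00037ca8
mode:1 = 1 → 0x1 << 18 → word 0x00077ca8
state:13 = 4494 → 0x118e << 19 → word 0x8c777ca8
word = 0x8c777ca8 → little-endian bytes:
  [0]=0xa8  [1]=0x7c  [2]=0x77  [3]=0x8c

a8 7c 77 8c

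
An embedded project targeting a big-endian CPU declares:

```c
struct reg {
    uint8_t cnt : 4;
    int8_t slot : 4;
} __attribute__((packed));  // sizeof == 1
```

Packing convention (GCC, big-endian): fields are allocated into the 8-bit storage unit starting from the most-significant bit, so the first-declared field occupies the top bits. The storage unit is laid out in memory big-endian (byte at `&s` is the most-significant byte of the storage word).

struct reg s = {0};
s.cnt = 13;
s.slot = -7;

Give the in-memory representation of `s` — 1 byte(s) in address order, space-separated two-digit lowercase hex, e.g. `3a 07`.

d9

cnt:4 = 13 → 0xd << 4 → word 0xd0
slot:4 = -7 → 0x9 << 0 → word 0xd9
word = 0xd9 → big-endian bytes:
  [0]=0xd9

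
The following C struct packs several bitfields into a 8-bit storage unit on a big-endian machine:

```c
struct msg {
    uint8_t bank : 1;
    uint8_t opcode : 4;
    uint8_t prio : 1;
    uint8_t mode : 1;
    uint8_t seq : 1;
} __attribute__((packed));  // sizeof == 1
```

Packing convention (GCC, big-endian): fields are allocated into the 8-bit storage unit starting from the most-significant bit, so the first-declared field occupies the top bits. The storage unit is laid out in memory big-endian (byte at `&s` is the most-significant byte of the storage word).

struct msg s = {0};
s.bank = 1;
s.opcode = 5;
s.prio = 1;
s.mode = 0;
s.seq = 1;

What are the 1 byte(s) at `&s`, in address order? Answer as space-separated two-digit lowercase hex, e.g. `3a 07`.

bank (1b) val=1 bits=0x1 at bit 7: 0x80
opcode (4b) val=5 bits=0x5 at bit 3: 0xa8
prio (1b) val=1 bits=0x1 at bit 2: 0xac
mode (1b) val=0 bits=0x0 at bit 1: 0xac
seq (1b) val=1 bits=0x1 at bit 0: 0xad
word = 0xad → big-endian bytes:
  [0]=0xad

ad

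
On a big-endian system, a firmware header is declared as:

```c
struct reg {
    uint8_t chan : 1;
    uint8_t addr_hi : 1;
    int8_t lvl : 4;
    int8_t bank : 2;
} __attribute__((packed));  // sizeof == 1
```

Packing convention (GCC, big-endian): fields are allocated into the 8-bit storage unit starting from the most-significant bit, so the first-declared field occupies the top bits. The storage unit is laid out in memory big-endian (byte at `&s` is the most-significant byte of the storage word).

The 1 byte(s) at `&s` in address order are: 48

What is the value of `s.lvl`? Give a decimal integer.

2

[0]=0x48 (big-endian) → word 0x48
chan:1 @ bit 7 → (0x48>>7)&0x1 = 0x0
addr_hi:1 @ bit 6 → (0x48>>6)&0x1 = 0x1
lvl:4 @ bit 2 → (0x48>>2)&0xf = 0x2  ←
bank:2 @ bit 0 → (0x48>>0)&0x3 = 0x0
lvl signed 4b, MSB=0: value = 2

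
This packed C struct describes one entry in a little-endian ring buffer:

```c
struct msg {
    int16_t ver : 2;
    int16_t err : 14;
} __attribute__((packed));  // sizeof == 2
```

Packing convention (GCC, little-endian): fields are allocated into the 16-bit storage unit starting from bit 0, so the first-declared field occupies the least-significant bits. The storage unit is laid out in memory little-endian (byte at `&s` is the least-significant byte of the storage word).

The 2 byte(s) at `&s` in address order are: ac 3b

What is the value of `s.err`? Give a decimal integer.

3819

[0]=0xac [1]=0x3b (little-endian) → word 0x3bac
ver:2 @ bit 0 → (0x3bac>>0)&0x3 = 0x0
err:14 @ bit 2 → (0x3bac>>2)&0x3fff = 0xeeb  ←
err signed 14b, MSB=0: value = 3819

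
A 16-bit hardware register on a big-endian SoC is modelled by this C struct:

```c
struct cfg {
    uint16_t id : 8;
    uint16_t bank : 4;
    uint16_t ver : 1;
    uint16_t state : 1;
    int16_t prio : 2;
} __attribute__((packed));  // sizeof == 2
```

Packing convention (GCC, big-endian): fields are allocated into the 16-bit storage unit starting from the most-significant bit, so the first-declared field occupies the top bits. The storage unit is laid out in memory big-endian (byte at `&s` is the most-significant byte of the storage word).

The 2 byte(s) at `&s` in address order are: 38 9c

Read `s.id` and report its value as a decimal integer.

[0]=0x38 [1]=0x9c (big-endian) → word 0x389c
id [8+:8] = (word>>8) & 0xff = 56  ←
bank [4+:4] = (word>>4) & 0xf = 9
ver [3+:1] = (word>>3) & 0x1 = 1
state [2+:1] = (word>>2) & 0x1 = 1
prio [0+:2] = (word>>0) & 0x3 = 0

56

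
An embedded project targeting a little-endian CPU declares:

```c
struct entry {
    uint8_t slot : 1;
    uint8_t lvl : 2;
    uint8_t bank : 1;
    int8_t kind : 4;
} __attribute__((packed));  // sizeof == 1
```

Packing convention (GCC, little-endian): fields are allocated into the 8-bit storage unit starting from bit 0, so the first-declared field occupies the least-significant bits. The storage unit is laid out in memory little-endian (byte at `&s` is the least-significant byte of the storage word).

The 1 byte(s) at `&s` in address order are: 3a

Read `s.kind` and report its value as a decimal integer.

[0]=0x3a (little-endian) → word 0x3a
slot:1 @ bit 0 → (0x3a>>0)&0x1 = 0x0
lvl:2 @ bit 1 → (0x3a>>1)&0x3 = 0x1
bank:1 @ bit 3 → (0x3a>>3)&0x1 = 0x1
kind:4 @ bit 4 → (0x3a>>4)&0xf = 0x3  ←
kind signed 4b, MSB=0: value = 3

3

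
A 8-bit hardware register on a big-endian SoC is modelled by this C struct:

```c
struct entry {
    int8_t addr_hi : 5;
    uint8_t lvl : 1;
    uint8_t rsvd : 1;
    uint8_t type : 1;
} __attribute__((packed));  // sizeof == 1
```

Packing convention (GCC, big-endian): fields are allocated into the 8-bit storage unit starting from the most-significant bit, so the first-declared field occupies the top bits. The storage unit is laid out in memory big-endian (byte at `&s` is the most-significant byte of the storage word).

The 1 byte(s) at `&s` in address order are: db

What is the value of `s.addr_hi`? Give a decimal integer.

-5

[0]=0xdb (big-endian) → word 0xdb
addr_hi [3+:5] = (word>>3) & 0x1f = 27  ←
lvl [2+:1] = (word>>2) & 0x1 = 0
rsvd [1+:1] = (word>>1) & 0x1 = 1
type [0+:1] = (word>>0) & 0x1 = 1
addr_hi signed 5b, MSB=1: 27 - 32 = -5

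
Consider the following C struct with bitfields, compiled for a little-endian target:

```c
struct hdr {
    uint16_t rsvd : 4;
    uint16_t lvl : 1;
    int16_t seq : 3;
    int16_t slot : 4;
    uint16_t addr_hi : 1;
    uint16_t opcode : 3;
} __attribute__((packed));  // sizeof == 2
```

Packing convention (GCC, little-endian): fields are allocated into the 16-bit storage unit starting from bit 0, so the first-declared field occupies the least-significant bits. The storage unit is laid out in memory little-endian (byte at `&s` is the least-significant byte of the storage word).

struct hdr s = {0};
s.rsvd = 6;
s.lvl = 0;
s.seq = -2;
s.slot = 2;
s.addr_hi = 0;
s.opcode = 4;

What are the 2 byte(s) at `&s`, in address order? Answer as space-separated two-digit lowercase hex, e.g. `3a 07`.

rsvd (4b) val=6 bits=0x6 at bit 0: 0x0006
lvl (1b) val=0 bits=0x0 at bit 4: 0x0006
seq (3b) val=-2 bits=0x6 at bit 5: 0x00c6
slot (4b) val=2 bits=0x2 at bit 8: 0x02c6
addr_hi (1b) val=0 bits=0x0 at bit 12: 0x02c6
opcode (3b) val=4 bits=0x4 at bit 13: 0x82c6
word = 0x82c6 → little-endian bytes:
  [0]=0xc6  [1]=0x82

c6 82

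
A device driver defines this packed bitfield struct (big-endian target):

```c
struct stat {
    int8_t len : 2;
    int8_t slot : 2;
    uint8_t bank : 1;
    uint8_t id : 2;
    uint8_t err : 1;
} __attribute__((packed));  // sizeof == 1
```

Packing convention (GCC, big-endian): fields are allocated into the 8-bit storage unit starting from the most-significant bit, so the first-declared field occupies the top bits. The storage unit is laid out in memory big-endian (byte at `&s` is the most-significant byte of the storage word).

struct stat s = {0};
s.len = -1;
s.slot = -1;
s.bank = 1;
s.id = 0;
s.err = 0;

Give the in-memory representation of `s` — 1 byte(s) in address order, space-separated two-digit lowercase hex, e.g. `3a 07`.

len:2 = -1 → 0x3 << 6 → word 0xc0
slot:2 = -1 → 0x3 << 4 → word 0xf0
bank:1 = 1 → 0x1 << 3 → word 0xf8
id:2 = 0 → 0x0 << 1 → word 0xf8
err:1 = 0 → 0x0 << 0 → word 0xf8
word = 0xf8 → big-endian bytes:
  [0]=0xf8

f8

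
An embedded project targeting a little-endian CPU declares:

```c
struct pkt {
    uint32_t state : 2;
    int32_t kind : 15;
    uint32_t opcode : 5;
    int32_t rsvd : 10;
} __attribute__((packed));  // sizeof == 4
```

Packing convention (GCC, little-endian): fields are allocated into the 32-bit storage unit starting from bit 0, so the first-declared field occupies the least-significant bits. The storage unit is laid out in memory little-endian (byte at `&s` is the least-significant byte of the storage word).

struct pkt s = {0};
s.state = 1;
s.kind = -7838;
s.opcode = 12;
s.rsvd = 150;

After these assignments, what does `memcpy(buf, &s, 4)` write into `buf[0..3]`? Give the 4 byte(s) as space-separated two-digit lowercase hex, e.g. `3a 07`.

89 85 99 25

state (2b) val=1 bits=0x1 at bit 0: 0x00000001
kind (15b) val=-7838 bits=0x6162 at bit 2: 0x00018589
opcode (5b) val=12 bits=0xc at bit 17: 0x00198589
rsvd (10b) val=150 bits=0x96 at bit 22: 0x25998589
word = 0x25998589 → little-endian bytes:
  [0]=0x89  [1]=0x85  [2]=0x99  [3]=0x25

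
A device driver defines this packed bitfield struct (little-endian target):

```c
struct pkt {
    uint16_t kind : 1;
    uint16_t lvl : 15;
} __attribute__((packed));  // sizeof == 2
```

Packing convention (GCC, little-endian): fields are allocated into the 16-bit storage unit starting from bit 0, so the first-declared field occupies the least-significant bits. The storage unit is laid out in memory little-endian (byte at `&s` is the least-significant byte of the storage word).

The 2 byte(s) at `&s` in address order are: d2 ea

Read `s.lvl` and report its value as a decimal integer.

30057

[0]=0xd2 [1]=0xea (little-endian) → word 0xead2
kind [0+:1] = (word>>0) & 0x1 = 0
lvl [1+:15] = (word>>1) & 0x7fff = 30057  ←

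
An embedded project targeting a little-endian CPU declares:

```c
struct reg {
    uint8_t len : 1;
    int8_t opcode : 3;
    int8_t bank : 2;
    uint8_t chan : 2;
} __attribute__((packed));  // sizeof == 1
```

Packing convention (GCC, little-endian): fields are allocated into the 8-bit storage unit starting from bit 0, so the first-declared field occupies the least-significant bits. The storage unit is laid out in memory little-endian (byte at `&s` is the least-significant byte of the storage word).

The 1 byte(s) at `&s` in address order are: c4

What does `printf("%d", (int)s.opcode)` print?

2

[0]=0xc4 (little-endian) → word 0xc4
len [0+:1] = (word>>0) & 0x1 = 0
opcode [1+:3] = (word>>1) & 0x7 = 2  ←
bank [4+:2] = (word>>4) & 0x3 = 0
chan [6+:2] = (word>>6) & 0x3 = 3
opcode signed 3b, MSB=0: value = 2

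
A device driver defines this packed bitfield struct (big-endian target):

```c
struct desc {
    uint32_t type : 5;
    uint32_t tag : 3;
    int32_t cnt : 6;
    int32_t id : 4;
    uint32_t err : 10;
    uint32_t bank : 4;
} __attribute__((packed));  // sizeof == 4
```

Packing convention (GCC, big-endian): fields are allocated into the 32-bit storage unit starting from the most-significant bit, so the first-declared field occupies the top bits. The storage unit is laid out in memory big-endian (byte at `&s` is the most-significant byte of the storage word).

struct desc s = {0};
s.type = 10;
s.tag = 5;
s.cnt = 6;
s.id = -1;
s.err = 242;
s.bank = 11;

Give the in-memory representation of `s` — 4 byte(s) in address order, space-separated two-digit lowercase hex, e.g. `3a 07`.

55 1b cf 2b

[27+:5] type=10 & 0x1f = 0xa; word=0x50000000
[24+:3] tag=5 & 0x7 = 0x5; word=0x55000000
[18+:6] cnt=6 & 0x3f = 0x6; word=0x55180000
[14+:4] id=-1 & 0xf = 0xf; word=0x551bc000
[4+:10] err=242 & 0x3ff = 0xf2; word=0x551bcf20
[0+:4] bank=11 & 0xf = 0xb; word=0x551bcf2b
word = 0x551bcf2b → big-endian bytes:
  [0]=0x55  [1]=0x1b  [2]=0xcf  [3]=0x2b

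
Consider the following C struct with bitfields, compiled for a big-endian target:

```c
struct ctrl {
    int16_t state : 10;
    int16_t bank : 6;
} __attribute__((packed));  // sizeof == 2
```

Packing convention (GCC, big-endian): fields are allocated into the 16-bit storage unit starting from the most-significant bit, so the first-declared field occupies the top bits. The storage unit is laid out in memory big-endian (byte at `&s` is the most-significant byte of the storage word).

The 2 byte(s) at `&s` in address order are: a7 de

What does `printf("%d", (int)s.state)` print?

-353

[0]=0xa7 [1]=0xde (big-endian) → word 0xa7de
state [6+:10] = (word>>6) & 0x3ff = 671  ←
bank [0+:6] = (word>>0) & 0x3f = 30
state signed 10b, MSB=1: 671 - 1024 = -353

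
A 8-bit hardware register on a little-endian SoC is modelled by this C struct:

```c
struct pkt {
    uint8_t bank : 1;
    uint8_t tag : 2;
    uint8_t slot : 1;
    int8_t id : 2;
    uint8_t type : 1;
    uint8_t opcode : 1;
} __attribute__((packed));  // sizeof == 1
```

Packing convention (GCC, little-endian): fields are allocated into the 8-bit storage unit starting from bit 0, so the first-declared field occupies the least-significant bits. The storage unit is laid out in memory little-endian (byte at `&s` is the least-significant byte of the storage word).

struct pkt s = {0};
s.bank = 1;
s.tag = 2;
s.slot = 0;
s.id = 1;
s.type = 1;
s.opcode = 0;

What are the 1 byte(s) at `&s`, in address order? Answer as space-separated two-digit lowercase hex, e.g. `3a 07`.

bank:1 = 1 → 0x1 << 0 → word 0x01
tag:2 = 2 → 0x2 << 1 → word 0x05
slot:1 = 0 → 0x0 << 3 → word 0x05
id:2 = 1 → 0x1 << 4 → word 0x15
type:1 = 1 → 0x1 << 6 → word 0x55
opcode:1 = 0 → 0x0 << 7 → word 0x55
word = 0x55 → little-endian bytes:
  [0]=0x55

55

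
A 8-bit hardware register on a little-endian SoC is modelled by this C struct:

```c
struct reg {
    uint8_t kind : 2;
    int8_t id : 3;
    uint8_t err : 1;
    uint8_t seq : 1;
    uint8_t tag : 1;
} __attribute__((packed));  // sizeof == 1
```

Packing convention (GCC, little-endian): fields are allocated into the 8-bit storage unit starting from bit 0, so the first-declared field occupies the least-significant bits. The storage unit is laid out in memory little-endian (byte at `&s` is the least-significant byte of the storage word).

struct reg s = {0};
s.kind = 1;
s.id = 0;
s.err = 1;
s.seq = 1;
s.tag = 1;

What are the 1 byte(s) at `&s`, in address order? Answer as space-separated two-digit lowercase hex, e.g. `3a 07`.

e1

[0+:2] kind=1 & 0x3 = 0x1; word=0x01
[2+:3] id=0 & 0x7 = 0x0; word=0x01
[5+:1] err=1 & 0x1 = 0x1; word=0x21
[6+:1] seq=1 & 0x1 = 0x1; word=0x61
[7+:1] tag=1 & 0x1 = 0x1; word=0xe1
word = 0xe1 → little-endian bytes:
  [0]=0xe1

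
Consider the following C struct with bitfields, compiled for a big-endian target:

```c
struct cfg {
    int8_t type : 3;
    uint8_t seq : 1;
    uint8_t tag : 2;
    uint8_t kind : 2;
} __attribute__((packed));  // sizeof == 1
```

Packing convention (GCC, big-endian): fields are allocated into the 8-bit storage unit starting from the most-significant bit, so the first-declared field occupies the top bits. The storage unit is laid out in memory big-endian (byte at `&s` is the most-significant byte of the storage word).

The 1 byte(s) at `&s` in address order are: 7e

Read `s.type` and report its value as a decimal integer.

[0]=0x7e (big-endian) → word 0x7e
type [5+:3] = (word>>5) & 0x7 = 3  ←
seq [4+:1] = (word>>4) & 0x1 = 1
tag [2+:2] = (word>>2) & 0x3 = 3
kind [0+:2] = (word>>0) & 0x3 = 2
type signed 3b, MSB=0: value = 3

3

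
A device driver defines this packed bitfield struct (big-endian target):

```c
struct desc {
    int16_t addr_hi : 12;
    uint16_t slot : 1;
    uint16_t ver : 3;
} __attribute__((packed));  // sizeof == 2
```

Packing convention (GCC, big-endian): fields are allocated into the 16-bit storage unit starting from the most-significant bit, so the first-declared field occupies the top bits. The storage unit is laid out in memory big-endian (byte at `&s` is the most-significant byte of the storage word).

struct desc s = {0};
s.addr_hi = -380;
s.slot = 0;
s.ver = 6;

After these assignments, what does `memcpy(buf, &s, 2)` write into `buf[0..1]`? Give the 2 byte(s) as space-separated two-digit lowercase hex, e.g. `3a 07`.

addr_hi (12b) val=-380 bits=0xe84 at bit 4: 0xe840
slot (1b) val=0 bits=0x0 at bit 3: 0xe840
ver (3b) val=6 bits=0x6 at bit 0: 0xe846
word = 0xe846 → big-endian bytes:
  [0]=0xe8  [1]=0x46

e8 46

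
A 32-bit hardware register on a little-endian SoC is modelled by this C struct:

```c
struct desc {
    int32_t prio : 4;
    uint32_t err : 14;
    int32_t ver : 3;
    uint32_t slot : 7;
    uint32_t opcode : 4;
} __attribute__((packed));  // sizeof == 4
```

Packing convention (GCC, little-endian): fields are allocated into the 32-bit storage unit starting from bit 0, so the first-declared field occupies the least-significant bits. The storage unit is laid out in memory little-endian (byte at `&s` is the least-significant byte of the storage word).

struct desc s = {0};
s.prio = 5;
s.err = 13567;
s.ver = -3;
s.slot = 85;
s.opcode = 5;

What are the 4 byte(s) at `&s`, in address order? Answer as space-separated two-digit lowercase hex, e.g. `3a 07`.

prio:4 = 5 → 0x5 << 0 → word 0x00000005
err:14 = 13567 → 0x34ff << 4 → word 0x00034ff5
ver:3 = -3 → 0x5 << 18 → word 0x00174ff5
slot:7 = 85 → 0x55 << 21 → word 0x0ab74ff5
opcode:4 = 5 → 0x5 << 28 → word 0x5ab74ff5
word = 0x5ab74ff5 → little-endian bytes:
  [0]=0xf5  [1]=0x4f  [2]=0xb7  [3]=0x5a

f5 4f b7 5a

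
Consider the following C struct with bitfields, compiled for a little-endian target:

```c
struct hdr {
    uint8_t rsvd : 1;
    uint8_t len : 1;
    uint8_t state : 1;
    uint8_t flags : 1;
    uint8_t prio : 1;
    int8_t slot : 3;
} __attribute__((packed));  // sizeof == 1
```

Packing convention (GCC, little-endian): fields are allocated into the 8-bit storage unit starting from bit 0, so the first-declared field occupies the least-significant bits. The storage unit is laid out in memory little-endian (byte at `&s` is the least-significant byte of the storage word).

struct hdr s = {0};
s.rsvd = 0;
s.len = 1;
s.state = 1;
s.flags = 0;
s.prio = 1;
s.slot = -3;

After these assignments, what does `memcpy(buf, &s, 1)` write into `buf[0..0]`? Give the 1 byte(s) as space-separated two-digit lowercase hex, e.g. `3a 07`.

b6

rsvd:1 = 0 → 0x0 << 0 → word 0x00
len:1 = 1 → 0x1 << 1 → word 0x02
state:1 = 1 → 0x1 << 2 → word 0x06
flags:1 = 0 → 0x0 << 3 → word 0x06
prio:1 = 1 → 0x1 << 4 → word 0x16
slot:3 = -3 → 0x5 << 5 → word 0xb6
word = 0xb6 → little-endian bytes:
  [0]=0xb6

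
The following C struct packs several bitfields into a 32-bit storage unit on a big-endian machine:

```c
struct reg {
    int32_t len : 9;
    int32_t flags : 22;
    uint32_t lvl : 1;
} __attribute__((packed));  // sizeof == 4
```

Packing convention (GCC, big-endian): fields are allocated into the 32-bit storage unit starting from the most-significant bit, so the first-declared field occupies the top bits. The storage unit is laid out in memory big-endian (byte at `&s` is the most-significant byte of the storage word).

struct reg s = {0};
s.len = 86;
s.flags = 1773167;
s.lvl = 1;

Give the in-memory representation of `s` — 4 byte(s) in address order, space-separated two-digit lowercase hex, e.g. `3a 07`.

2b 36 1c df

len:9 = 86 → 0x56 << 23 → word 0x2b000000
flags:22 = 1773167 → 0x1b0e6f << 1 → word 0x2b361cde
lvl:1 = 1 → 0x1 << 0 → word 0x2b361cdf
word = 0x2b361cdf → big-endian bytes:
  [0]=0x2b  [1]=0x36  [2]=0x1c  [3]=0xdf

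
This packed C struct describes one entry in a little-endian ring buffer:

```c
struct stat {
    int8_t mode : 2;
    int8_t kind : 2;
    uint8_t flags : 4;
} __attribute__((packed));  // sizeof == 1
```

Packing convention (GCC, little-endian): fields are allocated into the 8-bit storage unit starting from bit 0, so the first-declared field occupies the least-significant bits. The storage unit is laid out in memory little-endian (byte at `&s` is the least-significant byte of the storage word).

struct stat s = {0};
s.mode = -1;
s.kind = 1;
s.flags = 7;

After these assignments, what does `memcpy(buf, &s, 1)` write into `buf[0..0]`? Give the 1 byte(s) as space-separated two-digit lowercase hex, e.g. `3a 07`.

mode (2b) val=-1 bits=0x3 at bit 0: 0x03
kind (2b) val=1 bits=0x1 at bit 2: 0x07
flags (4b) val=7 bits=0x7 at bit 4: 0x77
word = 0x77 → little-endian bytes:
  [0]=0x77

77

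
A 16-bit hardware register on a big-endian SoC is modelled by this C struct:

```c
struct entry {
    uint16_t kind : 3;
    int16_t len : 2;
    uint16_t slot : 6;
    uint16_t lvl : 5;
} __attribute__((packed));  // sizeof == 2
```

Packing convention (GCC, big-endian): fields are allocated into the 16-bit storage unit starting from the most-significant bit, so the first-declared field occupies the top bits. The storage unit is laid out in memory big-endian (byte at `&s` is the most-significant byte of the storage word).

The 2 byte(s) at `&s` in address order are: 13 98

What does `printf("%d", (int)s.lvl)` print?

24

[0]=0x13 [1]=0x98 (big-endian) → word 0x1398
kind:3 @ bit 13 → (0x1398>>13)&0x7 = 0x0
len:2 @ bit 11 → (0x1398>>11)&0x3 = 0x2
slot:6 @ bit 5 → (0x1398>>5)&0x3f = 0x1c
lvl:5 @ bit 0 → (0x1398>>0)&0x1f = 0x18  ←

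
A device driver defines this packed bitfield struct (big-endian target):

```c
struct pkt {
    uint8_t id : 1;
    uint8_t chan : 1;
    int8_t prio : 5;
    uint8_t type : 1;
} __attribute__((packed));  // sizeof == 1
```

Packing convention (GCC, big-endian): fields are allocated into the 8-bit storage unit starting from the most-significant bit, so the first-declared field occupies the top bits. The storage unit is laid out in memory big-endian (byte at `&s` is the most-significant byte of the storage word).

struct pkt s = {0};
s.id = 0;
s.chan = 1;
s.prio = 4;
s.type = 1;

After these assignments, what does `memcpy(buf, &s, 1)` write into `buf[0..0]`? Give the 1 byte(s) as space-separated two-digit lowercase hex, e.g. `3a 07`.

49

id:1 = 0 → 0x0 << 7 → word 0x00
chan:1 = 1 → 0x1 << 6 → word 0x40
prio:5 = 4 → 0x4 << 1 → word 0x48
type:1 = 1 → 0x1 << 0 → word 0x49
word = 0x49 → big-endian bytes:
  [0]=0x49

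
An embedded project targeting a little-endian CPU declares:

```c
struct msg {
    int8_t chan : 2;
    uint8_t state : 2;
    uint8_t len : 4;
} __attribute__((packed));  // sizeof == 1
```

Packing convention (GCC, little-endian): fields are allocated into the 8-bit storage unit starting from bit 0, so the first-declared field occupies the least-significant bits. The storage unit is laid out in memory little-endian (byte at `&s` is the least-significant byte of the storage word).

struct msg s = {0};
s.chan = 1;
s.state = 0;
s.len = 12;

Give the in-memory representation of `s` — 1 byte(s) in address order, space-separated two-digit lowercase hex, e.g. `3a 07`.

c1

[0+:2] chan=1 & 0x3 = 0x1; word=0x01
[2+:2] state=0 & 0x3 = 0x0; word=0x01
[4+:4] len=12 & 0xf = 0xc; word=0xc1
word = 0xc1 → little-endian bytes:
  [0]=0xc1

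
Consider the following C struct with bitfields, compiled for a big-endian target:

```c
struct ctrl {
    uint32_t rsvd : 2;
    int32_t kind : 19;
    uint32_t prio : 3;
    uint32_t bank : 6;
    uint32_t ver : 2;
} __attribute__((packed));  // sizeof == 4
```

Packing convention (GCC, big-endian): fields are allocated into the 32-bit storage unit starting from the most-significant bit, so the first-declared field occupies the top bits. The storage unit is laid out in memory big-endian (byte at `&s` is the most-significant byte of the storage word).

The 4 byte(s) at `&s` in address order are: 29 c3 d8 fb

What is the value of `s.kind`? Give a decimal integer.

-182149

[0]=0x29 [1]=0xc3 [2]=0xd8 [3]=0xfb (big-endian) → word 0x29c3d8fb
rsvd [30+:2] = (word>>30) & 0x3 = 0
kind [11+:19] = (word>>11) & 0x7ffff = 342139  ←
prio [8+:3] = (word>>8) & 0x7 = 0
bank [2+:6] = (word>>2) & 0x3f = 62
ver [0+:2] = (word>>0) & 0x3 = 3
kind signed 19b, MSB=1: 342139 - 524288 = -182149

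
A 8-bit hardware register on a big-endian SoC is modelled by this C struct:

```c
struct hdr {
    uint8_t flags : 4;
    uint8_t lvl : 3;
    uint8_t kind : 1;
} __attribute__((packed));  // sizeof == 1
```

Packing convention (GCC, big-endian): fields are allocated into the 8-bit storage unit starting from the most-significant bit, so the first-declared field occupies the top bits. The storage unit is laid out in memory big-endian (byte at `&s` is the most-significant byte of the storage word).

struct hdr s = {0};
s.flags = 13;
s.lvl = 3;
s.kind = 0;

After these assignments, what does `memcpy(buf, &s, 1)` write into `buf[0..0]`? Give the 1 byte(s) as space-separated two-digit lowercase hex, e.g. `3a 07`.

flags:4 = 13 → 0xd << 4 → word 0xd0
lvl:3 = 3 → 0x3 << 1 → word 0xd6
kind:1 = 0 → 0x0 << 0 → word 0xd6
word = 0xd6 → big-endian bytes:
  [0]=0xd6

d6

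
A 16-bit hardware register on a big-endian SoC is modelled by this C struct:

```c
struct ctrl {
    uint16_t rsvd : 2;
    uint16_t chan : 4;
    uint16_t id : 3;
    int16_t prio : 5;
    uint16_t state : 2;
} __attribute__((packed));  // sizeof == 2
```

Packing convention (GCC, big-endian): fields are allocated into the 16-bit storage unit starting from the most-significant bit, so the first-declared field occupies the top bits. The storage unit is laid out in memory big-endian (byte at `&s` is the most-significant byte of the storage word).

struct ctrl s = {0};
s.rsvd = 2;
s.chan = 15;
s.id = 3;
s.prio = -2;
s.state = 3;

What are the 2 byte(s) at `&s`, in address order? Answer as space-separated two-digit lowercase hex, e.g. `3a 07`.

rsvd (2b) val=2 bits=0x2 at bit 14: 0x8000
chan (4b) val=15 bits=0xf at bit 10: 0xbc00
id (3b) val=3 bits=0x3 at bit 7: 0xbd80
prio (5b) val=-2 bits=0x1e at bit 2: 0xbdf8
state (2b) val=3 bits=0x3 at bit 0: 0xbdfb
word = 0xbdfb → big-endian bytes:
  [0]=0xbd  [1]=0xfb

bd fb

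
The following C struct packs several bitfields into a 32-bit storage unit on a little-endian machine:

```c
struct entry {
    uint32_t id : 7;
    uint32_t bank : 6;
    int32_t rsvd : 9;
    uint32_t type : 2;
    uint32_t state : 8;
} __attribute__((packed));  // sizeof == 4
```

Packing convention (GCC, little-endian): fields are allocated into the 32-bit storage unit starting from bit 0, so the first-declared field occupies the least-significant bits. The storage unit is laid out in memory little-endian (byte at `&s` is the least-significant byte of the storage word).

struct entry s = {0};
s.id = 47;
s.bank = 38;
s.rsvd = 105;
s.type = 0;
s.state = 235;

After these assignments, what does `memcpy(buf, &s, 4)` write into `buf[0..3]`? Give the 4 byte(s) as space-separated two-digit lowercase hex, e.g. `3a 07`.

2f 33 0d eb

id (7b) val=47 bits=0x2f at bit 0: 0x0000002f
bank (6b) val=38 bits=0x26 at bit 7: 0x0000132f
rsvd (9b) val=105 bits=0x69 at bit 13: 0x000d332f
type (2b) val=0 bits=0x0 at bit 22: 0x000d332f
state (8b) val=235 bits=0xeb at bit 24: 0xeb0d332f
word = 0xeb0d332f → little-endian bytes:
  [0]=0x2f  [1]=0x33  [2]=0x0d  [3]=0xeb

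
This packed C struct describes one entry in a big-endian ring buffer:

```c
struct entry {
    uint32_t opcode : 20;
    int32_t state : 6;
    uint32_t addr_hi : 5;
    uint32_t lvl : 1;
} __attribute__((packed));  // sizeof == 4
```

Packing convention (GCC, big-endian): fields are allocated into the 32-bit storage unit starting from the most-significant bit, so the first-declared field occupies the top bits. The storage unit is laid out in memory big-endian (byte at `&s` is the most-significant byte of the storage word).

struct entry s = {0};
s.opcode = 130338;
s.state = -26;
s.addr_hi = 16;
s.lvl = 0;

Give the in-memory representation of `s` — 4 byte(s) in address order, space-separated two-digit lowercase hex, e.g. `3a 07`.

1f d2 29 a0

opcode:20 = 130338 → 0x1fd22 << 12 → word 0x1fd22000
state:6 = -26 → 0x26 << 6 → word 0x1fd22980
addr_hi:5 = 16 → 0x10 << 1 → word 0x1fd229a0
lvl:1 = 0 → 0x0 << 0 → word 0x1fd229a0
word = 0x1fd229a0 → big-endian bytes:
  [0]=0x1f  [1]=0xd2  [2]=0x29  [3]=0xa0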